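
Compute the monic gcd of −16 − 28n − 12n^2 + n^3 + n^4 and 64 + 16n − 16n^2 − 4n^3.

2 + n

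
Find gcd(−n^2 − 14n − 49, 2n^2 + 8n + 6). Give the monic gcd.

1

Euclidean algorithm in ℚ[n]:
  −n^2 − 14n − 49 = (−1/2)(2n^2 + 8n + 6) + (−10n − 46)
  2n^2 + 8n + 6 = (−(1/5)n + 3/25)(−10n − 46) + (288/25)
  −10n − 46 = (−(125/144)n − 575/144)(288/25) + (0)
The last nonzero remainder is the constant 288/25, so the polynomials are coprime and gcd = 1.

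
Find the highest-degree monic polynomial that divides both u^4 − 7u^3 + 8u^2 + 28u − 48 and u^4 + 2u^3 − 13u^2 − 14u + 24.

Apply the Euclidean algorithm:
  u^4 − 7u^3 + 8u^2 + 28u − 48 = (u^4 + 2u^3 − 13u^2 − 14u + 24) + (−9u^3 + 21u^2 + 42u − 72)
  u^4 + 2u^3 − 13u^2 − 14u + 24 = (−(1/9)u − 13/27)(−9u^3 + 21u^2 + 42u − 72) + ((16/9)u^2 − (16/9)u − 32/3)
  −9u^3 + 21u^2 + 42u − 72 = (−(81/16)u + 27/4)((16/9)u^2 − (16/9)u − 32/3) + (0)
Last nonzero remainder: (16/9)u^2 − (16/9)u − 32/3. Dividing through by 16/9 gives the monic gcd u^2 − u − 6.

u^2 − u − 6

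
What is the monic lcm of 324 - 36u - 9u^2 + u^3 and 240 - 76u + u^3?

-12960 + 3384u + 468u^2 - 130u^3 - 3u^4 + u^5

Apply the Euclidean algorithm:
  u^3 - 9u^2 - 36u + 324 = (u^3 - 76u + 240) + (-9u^2 + 40u + 84)
  u^3 - 76u + 240 = (-(1/9)u - 40/81)(-9u^2 + 40u + 84) + (-(3800/81)u + 7600/27)
  -9u^2 + 40u + 84 = ((729/3800)u + 567/1900)(-(3800/81)u + 7600/27) + (0)
Last nonzero remainder: -(3800/81)u + 7600/27. Dividing through by -3800/81 gives the monic gcd u - 6.
Then lcm(f, g) = f·g / gcd(f, g); expanding and making the result monic gives the answer.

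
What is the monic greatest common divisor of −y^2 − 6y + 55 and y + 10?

1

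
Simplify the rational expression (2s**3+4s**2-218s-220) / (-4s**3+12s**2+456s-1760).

Repeated division with remainder:
  2s**3+4s**2-218s-220 = (-1/2)(-4s**3+12s**2+456s-1760) + (10s**2+10s-1100)
  -4s**3+12s**2+456s-1760 = (-(2/5)s+8/5)(10s**2+10s-1100) + (0)
Last nonzero remainder: 10s**2+10s-1100. Dividing through by 10 gives the monic gcd s**2+s-110.
Cancel s**2+s-110 from numerator and denominator to get the reduced form.

(-s-1)/(2s-8)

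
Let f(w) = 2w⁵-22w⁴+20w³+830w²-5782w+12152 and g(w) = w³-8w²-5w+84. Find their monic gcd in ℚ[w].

Repeated division with remainder:
  2w⁵-22w⁴+20w³+830w²-5782w+12152 = (2w²-6w-18)(w³-8w²-5w+84) + (488w²-5368w+13664)
  w³-8w²-5w+84 = ((1/488)w+3/488)(488w²-5368w+13664) + (0)
Last nonzero remainder: 488w²-5368w+13664. Dividing through by 488 gives the monic gcd w²-11w+28.

w²-11w+28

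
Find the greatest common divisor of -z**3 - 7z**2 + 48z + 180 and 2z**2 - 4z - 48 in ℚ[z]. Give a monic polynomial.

z - 6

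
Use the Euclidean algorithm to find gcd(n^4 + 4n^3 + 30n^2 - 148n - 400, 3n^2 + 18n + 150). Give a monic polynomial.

n^2 + 6n + 50

Repeated division with remainder:
  n^4 + 4n^3 + 30n^2 - 148n - 400 = ((1/3)n^2 - (2/3)n - 8/3)(3n^2 + 18n + 150) + (0)
Last nonzero remainder: 3n^2 + 18n + 150. Dividing through by 3 gives the monic gcd n^2 + 6n + 50.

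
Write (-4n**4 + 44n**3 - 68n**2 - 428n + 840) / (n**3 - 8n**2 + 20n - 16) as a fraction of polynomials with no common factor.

(-4n**3 + 36n**2 + 4n - 420)/(n**2 - 6n + 8)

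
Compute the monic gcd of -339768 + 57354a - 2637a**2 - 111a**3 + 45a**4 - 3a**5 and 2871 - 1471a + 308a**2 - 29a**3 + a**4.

99 - 20a + a**2

Apply the Euclidean algorithm:
  -3a**5 + 45a**4 - 111a**3 - 2637a**2 + 57354a - 339768 = (-3a - 42)(a**4 - 29a**3 + 308a**2 - 1471a + 2871) + (-405a**3 + 5886a**2 + 4185a - 219186)
  a**4 - 29a**3 + 308a**2 - 1471a + 2871 = (-(1/405)a + 217/6075)(-405a**3 + 5886a**2 + 4185a - 219186) + ((24319/225)a**2 - (97276/45)a + 267509/25)
  -405a**3 + 5886a**2 + 4185a - 219186 = (-(91125/24319)a - 498150/24319)((24319/225)a**2 - (97276/45)a + 267509/25) + (0)
Last nonzero remainder: (24319/225)a**2 - (97276/45)a + 267509/25. Dividing through by 24319/225 gives the monic gcd a**2 - 20a + 99.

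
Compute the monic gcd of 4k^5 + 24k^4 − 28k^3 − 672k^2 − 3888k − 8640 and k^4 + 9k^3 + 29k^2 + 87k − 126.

k^2 + 3k + 18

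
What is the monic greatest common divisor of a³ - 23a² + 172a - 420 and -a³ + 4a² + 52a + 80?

a - 10

Apply the Euclidean algorithm:
  a³ - 23a² + 172a - 420 = (-1)(-a³ + 4a² + 52a + 80) + (-19a² + 224a - 340)
  -a³ + 4a² + 52a + 80 = ((1/19)a + 148/361)(-19a² + 224a - 340) + (-(7920/361)a + 79200/361)
  -19a² + 224a - 340 = ((6859/7920)a - 6137/3960)(-(7920/361)a + 79200/361) + (0)
Last nonzero remainder: -(7920/361)a + 79200/361. Dividing through by -7920/361 gives the monic gcd a - 10.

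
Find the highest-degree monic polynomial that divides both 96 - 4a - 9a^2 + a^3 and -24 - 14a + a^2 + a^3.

Euclidean algorithm in ℚ[a]:
  a^3 - 9a^2 - 4a + 96 = (a^3 + a^2 - 14a - 24) + (-10a^2 + 10a + 120)
  a^3 + a^2 - 14a - 24 = (-(1/10)a - 1/5)(-10a^2 + 10a + 120) + (0)
Last nonzero remainder: -10a^2 + 10a + 120. Dividing through by -10 gives the monic gcd a^2 - a - 12.

-12 - a + a^2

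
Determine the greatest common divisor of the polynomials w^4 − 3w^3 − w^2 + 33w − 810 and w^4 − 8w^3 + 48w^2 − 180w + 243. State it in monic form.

w^2 − 2w + 27

Repeated division with remainder:
  w^4 − 3w^3 − w^2 + 33w − 810 = (w^4 − 8w^3 + 48w^2 − 180w + 243) + (5w^3 − 49w^2 + 213w − 1053)
  w^4 − 8w^3 + 48w^2 − 180w + 243 = ((1/5)w + 9/25)(5w^3 − 49w^2 + 213w − 1053) + ((576/25)w^2 − (1152/25)w + 15552/25)
  5w^3 − 49w^2 + 213w − 1053 = ((125/576)w − 325/192)((576/25)w^2 − (1152/25)w + 15552/25) + (0)
Last nonzero remainder: (576/25)w^2 − (1152/25)w + 15552/25. Dividing through by 576/25 gives the monic gcd w^2 − 2w + 27.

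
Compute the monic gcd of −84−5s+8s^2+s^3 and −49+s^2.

7+s

Repeated division with remainder:
  s^3+8s^2−5s−84 = (s+8)(s^2−49) + (44s+308)
  s^2−49 = ((1/44)s−7/44)(44s+308) + (0)
Last nonzero remainder: 44s+308. Dividing through by 44 gives the monic gcd s+7.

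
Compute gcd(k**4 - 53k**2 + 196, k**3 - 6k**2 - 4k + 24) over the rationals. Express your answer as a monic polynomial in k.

k**2 - 4

Repeated division with remainder:
  k**4 - 53k**2 + 196 = (k + 6)(k**3 - 6k**2 - 4k + 24) + (-13k**2 + 52)
  k**3 - 6k**2 - 4k + 24 = (-(1/13)k + 6/13)(-13k**2 + 52) + (0)
Last nonzero remainder: -13k**2 + 52. Dividing through by -13 gives the monic gcd k**2 - 4.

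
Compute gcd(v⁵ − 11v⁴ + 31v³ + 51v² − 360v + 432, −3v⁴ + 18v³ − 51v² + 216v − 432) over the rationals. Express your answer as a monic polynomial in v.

v² − 7v + 12

Apply the Euclidean algorithm:
  v⁵ − 11v⁴ + 31v³ + 51v² − 360v + 432 = (−(1/3)v + 5/3)(−3v⁴ + 18v³ − 51v² + 216v − 432) + (−16v³ + 208v² − 864v + 1152)
  −3v⁴ + 18v³ − 51v² + 216v − 432 = ((3/16)v + 21/16)(−16v³ + 208v² − 864v + 1152) + (−162v² + 1134v − 1944)
  −16v³ + 208v² − 864v + 1152 = ((8/81)v − 16/27)(−162v² + 1134v − 1944) + (0)
Last nonzero remainder: −162v² + 1134v − 1944. Dividing through by −162 gives the monic gcd v² − 7v + 12.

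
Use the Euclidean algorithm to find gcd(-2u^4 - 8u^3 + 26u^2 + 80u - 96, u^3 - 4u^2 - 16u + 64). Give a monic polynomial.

Euclidean algorithm in ℚ[u]:
  -2u^4 - 8u^3 + 26u^2 + 80u - 96 = (-2u - 16)(u^3 - 4u^2 - 16u + 64) + (-70u^2 - 48u + 928)
  u^3 - 4u^2 - 16u + 64 = (-(1/70)u + 82/1225)(-70u^2 - 48u + 928) + ((576/1225)u + 2304/1225)
  -70u^2 - 48u + 928 = (-(42875/288)u + 35525/72)((576/1225)u + 2304/1225) + (0)
Last nonzero remainder: (576/1225)u + 2304/1225. Dividing through by 576/1225 gives the monic gcd u + 4.

u + 4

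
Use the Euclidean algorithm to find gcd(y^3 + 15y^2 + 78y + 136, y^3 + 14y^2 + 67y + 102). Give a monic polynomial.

y^2 + 11y + 34

Repeated division with remainder:
  y^3 + 15y^2 + 78y + 136 = (y^3 + 14y^2 + 67y + 102) + (y^2 + 11y + 34)
  y^3 + 14y^2 + 67y + 102 = (y + 3)(y^2 + 11y + 34) + (0)
The last nonzero remainder y^2 + 11y + 34 is already monic.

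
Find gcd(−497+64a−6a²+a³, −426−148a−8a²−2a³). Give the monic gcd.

Apply the Euclidean algorithm:
  a³−6a²+64a−497 = (−1/2)(−2a³−8a²−148a−426) + (−10a²−10a−710)
  −2a³−8a²−148a−426 = ((1/5)a+3/5)(−10a²−10a−710) + (0)
Last nonzero remainder: −10a²−10a−710. Dividing through by −10 gives the monic gcd a²+a+71.

71+a+a²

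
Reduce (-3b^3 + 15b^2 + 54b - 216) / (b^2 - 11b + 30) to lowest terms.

Apply the Euclidean algorithm:
  -3b^3 + 15b^2 + 54b - 216 = (-3b - 18)(b^2 - 11b + 30) + (-54b + 324)
  b^2 - 11b + 30 = (-(1/54)b + 5/54)(-54b + 324) + (0)
Last nonzero remainder: -54b + 324. Dividing through by -54 gives the monic gcd b - 6.
Cancel b - 6 from numerator and denominator to get the reduced form.

(-3b^2 - 3b + 36)/(b - 5)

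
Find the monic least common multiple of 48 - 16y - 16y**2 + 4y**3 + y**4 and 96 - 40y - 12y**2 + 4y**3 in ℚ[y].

-576 + 144y + 256y**2 - 48y**3 - 32y**4 + 3y**5 + y**6

Apply the Euclidean algorithm:
  y**4 + 4y**3 - 16y**2 - 16y + 48 = ((1/4)y + 7/4)(4y**3 - 12y**2 - 40y + 96) + (15y**2 + 30y - 120)
  4y**3 - 12y**2 - 40y + 96 = ((4/15)y - 4/3)(15y**2 + 30y - 120) + (32y - 64)
  15y**2 + 30y - 120 = ((15/32)y + 15/8)(32y - 64) + (0)
Last nonzero remainder: 32y - 64. Dividing through by 32 gives the monic gcd y - 2.
Then lcm(f, g) = f·g / gcd(f, g); expanding and making the result monic gives the answer.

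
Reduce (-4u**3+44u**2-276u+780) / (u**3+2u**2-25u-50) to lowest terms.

By polynomial division,
  -4u**3+44u**2-276u+780 = (-4)(u**3+2u**2-25u-50) + (52u**2-376u+580)
  u**3+2u**2-25u-50 = ((1/52)u+30/169)(52u**2-376u+580) + ((5170/169)u-25850/169)
  52u**2-376u+580 = ((4394/2585)u-9802/2585)((5170/169)u-25850/169) + (0)
Last nonzero remainder: (5170/169)u-25850/169. Dividing through by 5170/169 gives the monic gcd u-5.
Cancel u-5 from numerator and denominator to get the reduced form.

(-4u**2+24u-156)/(u**2+7u+10)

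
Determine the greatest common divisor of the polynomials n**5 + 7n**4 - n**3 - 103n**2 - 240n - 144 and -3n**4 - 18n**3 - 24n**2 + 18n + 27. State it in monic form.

n**3 + 7n**2 + 15n + 9

Euclidean algorithm in ℚ[n]:
  n**5 + 7n**4 - n**3 - 103n**2 - 240n - 144 = (-(1/3)n - 1/3)(-3n**4 - 18n**3 - 24n**2 + 18n + 27) + (-15n**3 - 105n**2 - 225n - 135)
  -3n**4 - 18n**3 - 24n**2 + 18n + 27 = ((1/5)n - 1/5)(-15n**3 - 105n**2 - 225n - 135) + (0)
Last nonzero remainder: -15n**3 - 105n**2 - 225n - 135. Dividing through by -15 gives the monic gcd n**3 + 7n**2 + 15n + 9.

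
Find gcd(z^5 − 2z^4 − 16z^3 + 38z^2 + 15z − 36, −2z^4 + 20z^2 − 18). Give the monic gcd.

Repeated division with remainder:
  z^5 − 2z^4 − 16z^3 + 38z^2 + 15z − 36 = (−(1/2)z + 1)(−2z^4 + 20z^2 − 18) + (−6z^3 + 18z^2 + 6z − 18)
  −2z^4 + 20z^2 − 18 = ((1/3)z + 1)(−6z^3 + 18z^2 + 6z − 18) + (0)
Last nonzero remainder: −6z^3 + 18z^2 + 6z − 18. Dividing through by −6 gives the monic gcd z^3 − 3z^2 − z + 3.

z^3 − 3z^2 − z + 3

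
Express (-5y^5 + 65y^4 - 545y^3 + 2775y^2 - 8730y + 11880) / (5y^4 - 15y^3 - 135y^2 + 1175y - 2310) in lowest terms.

Repeated division with remainder:
  -5y^5 + 65y^4 - 545y^3 + 2775y^2 - 8730y + 11880 = (-y + 10)(5y^4 - 15y^3 - 135y^2 + 1175y - 2310) + (-530y^3 + 5300y^2 - 22790y + 34980)
  5y^4 - 15y^3 - 135y^2 + 1175y - 2310 = (-(1/106)y - 7/106)(-530y^3 + 5300y^2 - 22790y + 34980) + (0)
Last nonzero remainder: -530y^3 + 5300y^2 - 22790y + 34980. Dividing through by -530 gives the monic gcd y^3 - 10y^2 + 43y - 66.
Cancel y^3 - 10y^2 + 43y - 66 from numerator and denominator to get the reduced form.

(-y^2 + 3y - 36)/(y + 7)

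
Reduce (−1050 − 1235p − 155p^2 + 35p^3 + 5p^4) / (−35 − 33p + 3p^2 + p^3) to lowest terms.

(−150 − 5p + 5p^2)/(−5 + p)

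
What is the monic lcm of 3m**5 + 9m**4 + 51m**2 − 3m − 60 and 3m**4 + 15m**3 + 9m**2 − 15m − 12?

Apply the Euclidean algorithm:
  3m**5 + 9m**4 + 51m**2 − 3m − 60 = (m − 2)(3m**4 + 15m**3 + 9m**2 − 15m − 12) + (21m**3 + 84m**2 − 21m − 84)
  3m**4 + 15m**3 + 9m**2 − 15m − 12 = ((1/7)m + 1/7)(21m**3 + 84m**2 − 21m − 84) + (0)
Last nonzero remainder: 21m**3 + 84m**2 − 21m − 84. Dividing through by 21 gives the monic gcd m**3 + 4m**2 − m − 4.
Then lcm(f, g) = f·g / gcd(f, g); expanding and making the result monic gives the answer.

m**6 + 4m**5 + 3m**4 + 17m**3 + 16m**2 − 21m − 20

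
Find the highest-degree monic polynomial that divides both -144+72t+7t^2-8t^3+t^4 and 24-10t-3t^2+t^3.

Euclidean algorithm in ℚ[t]:
  t^4-8t^3+7t^2+72t-144 = (t-5)(t^3-3t^2-10t+24) + (2t^2-2t-24)
  t^3-3t^2-10t+24 = ((1/2)t-1)(2t^2-2t-24) + (0)
Last nonzero remainder: 2t^2-2t-24. Dividing through by 2 gives the monic gcd t^2-t-12.

-12-t+t^2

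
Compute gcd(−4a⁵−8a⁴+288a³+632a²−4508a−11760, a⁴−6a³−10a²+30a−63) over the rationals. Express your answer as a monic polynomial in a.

a²−4a−21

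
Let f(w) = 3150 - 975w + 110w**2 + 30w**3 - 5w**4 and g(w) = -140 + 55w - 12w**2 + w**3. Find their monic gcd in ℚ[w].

-7 + w

By polynomial division,
  -5w**4 + 30w**3 + 110w**2 - 975w + 3150 = (-5w - 30)(w**3 - 12w**2 + 55w - 140) + (25w**2 - 25w - 1050)
  w**3 - 12w**2 + 55w - 140 = ((1/25)w - 11/25)(25w**2 - 25w - 1050) + (86w - 602)
  25w**2 - 25w - 1050 = ((25/86)w + 75/43)(86w - 602) + (0)
Last nonzero remainder: 86w - 602. Dividing through by 86 gives the monic gcd w - 7.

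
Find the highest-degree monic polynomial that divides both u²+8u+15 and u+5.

u+5

Repeated division with remainder:
  u²+8u+15 = (u+3)(u+5) + (0)
The last nonzero remainder u+5 is already monic.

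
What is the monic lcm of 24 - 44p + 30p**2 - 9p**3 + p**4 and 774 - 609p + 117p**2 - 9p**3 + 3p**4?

Euclidean algorithm in ℚ[p]:
  p**4 - 9p**3 + 30p**2 - 44p + 24 = (1/3)(3p**4 - 9p**3 + 117p**2 - 609p + 774) + (-6p**3 - 9p**2 + 159p - 234)
  3p**4 - 9p**3 + 117p**2 - 609p + 774 = (-(1/2)p + 9/4)(-6p**3 - 9p**2 + 159p - 234) + ((867/4)p**2 - (4335/4)p + 2601/2)
  -6p**3 - 9p**2 + 159p - 234 = (-(8/289)p - 52/289)((867/4)p**2 - (4335/4)p + 2601/2) + (0)
Last nonzero remainder: (867/4)p**2 - (4335/4)p + 2601/2. Dividing through by 867/4 gives the monic gcd p**2 - 5p + 6.
Then lcm(f, g) = f·g / gcd(f, g); expanding and making the result monic gives the answer.

1032 - 1844p + 1226p**2 - 371p**3 + 55p**4 - 7p**5 + p**6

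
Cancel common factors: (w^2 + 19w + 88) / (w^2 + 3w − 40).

(w + 11)/(w − 5)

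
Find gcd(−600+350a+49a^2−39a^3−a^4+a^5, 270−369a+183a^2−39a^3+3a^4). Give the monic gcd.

−30+31a−10a^2+a^3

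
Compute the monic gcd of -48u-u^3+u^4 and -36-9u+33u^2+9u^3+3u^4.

12+3u+u^2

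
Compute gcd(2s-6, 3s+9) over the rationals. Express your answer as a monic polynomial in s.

1

Euclidean algorithm in ℚ[s]:
  2s-6 = (2/3)(3s+9) + (-12)
  3s+9 = (-(1/4)s-3/4)(-12) + (0)
The last nonzero remainder is the constant -12, so the polynomials are coprime and gcd = 1.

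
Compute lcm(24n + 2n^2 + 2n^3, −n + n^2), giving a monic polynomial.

Apply the Euclidean algorithm:
  2n^3 + 2n^2 + 24n = (2n + 4)(n^2 − n) + (28n)
  n^2 − n = ((1/28)n − 1/28)(28n) + (0)
Last nonzero remainder: 28n. Dividing through by 28 gives the monic gcd n.
Then lcm(f, g) = f·g / gcd(f, g); expanding and making the result monic gives the answer.

−12n + 11n^2 + n^4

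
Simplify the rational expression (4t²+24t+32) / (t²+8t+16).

(4t+8)/(t+4)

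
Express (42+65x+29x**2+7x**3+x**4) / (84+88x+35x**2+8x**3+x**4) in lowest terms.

(1+x)/(2+x)

Repeated division with remainder:
  x**4+7x**3+29x**2+65x+42 = (x**4+8x**3+35x**2+88x+84) + (-x**3-6x**2-23x-42)
  x**4+8x**3+35x**2+88x+84 = (-x-2)(-x**3-6x**2-23x-42) + (0)
Last nonzero remainder: -x**3-6x**2-23x-42. Dividing through by -1 gives the monic gcd x**3+6x**2+23x+42.
Cancel x**3+6x**2+23x+42 from numerator and denominator to get the reduced form.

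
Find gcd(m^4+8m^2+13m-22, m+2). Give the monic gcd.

Apply the Euclidean algorithm:
  m^4+8m^2+13m-22 = (m^3-2m^2+12m-11)(m+2) + (0)
The last nonzero remainder m+2 is already monic.

m+2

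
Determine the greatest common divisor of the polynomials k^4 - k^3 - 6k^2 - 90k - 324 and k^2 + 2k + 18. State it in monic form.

k^2 + 2k + 18

Repeated division with remainder:
  k^4 - k^3 - 6k^2 - 90k - 324 = (k^2 - 3k - 18)(k^2 + 2k + 18) + (0)
The last nonzero remainder k^2 + 2k + 18 is already monic.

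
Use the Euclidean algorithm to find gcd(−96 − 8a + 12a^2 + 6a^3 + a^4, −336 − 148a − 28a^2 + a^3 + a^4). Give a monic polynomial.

48 + 28a + 8a^2 + a^3

By polynomial division,
  a^4 + 6a^3 + 12a^2 − 8a − 96 = (a^4 + a^3 − 28a^2 − 148a − 336) + (5a^3 + 40a^2 + 140a + 240)
  a^4 + a^3 − 28a^2 − 148a − 336 = ((1/5)a − 7/5)(5a^3 + 40a^2 + 140a + 240) + (0)
Last nonzero remainder: 5a^3 + 40a^2 + 140a + 240. Dividing through by 5 gives the monic gcd a^3 + 8a^2 + 28a + 48.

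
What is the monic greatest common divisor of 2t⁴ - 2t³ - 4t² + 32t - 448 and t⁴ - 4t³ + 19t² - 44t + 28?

Apply the Euclidean algorithm:
  2t⁴ - 2t³ - 4t² + 32t - 448 = (2)(t⁴ - 4t³ + 19t² - 44t + 28) + (6t³ - 42t² + 120t - 504)
  t⁴ - 4t³ + 19t² - 44t + 28 = ((1/6)t + 1/2)(6t³ - 42t² + 120t - 504) + (20t² - 20t + 280)
  6t³ - 42t² + 120t - 504 = ((3/10)t - 9/5)(20t² - 20t + 280) + (0)
Last nonzero remainder: 20t² - 20t + 280. Dividing through by 20 gives the monic gcd t² - t + 14.

t² - t + 14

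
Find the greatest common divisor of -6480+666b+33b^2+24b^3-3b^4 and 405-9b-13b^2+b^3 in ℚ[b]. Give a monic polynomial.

-9+b

Repeated division with remainder:
  -3b^4+24b^3+33b^2+666b-6480 = (-3b-15)(b^3-13b^2-9b+405) + (-189b^2+1746b-405)
  b^3-13b^2-9b+405 = (-(1/189)b+79/3969)(-189b^2+1746b-405) + (-(20240/441)b+20240/49)
  -189b^2+1746b-405 = ((83349/20240)b-3969/4048)(-(20240/441)b+20240/49) + (0)
Last nonzero remainder: -(20240/441)b+20240/49. Dividing through by -20240/441 gives the monic gcd b-9.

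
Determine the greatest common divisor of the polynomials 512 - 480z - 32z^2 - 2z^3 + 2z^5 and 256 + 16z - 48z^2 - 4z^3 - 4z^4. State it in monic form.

16 + z + z^2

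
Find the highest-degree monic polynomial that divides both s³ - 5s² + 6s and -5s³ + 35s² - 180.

s - 3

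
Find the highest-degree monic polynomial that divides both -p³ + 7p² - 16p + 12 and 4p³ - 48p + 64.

p² - 4p + 4

Repeated division with remainder:
  -p³ + 7p² - 16p + 12 = (-1/4)(4p³ - 48p + 64) + (7p² - 28p + 28)
  4p³ - 48p + 64 = ((4/7)p + 16/7)(7p² - 28p + 28) + (0)
Last nonzero remainder: 7p² - 28p + 28. Dividing through by 7 gives the monic gcd p² - 4p + 4.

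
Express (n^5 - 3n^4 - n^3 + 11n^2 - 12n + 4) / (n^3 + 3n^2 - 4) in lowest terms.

Apply the Euclidean algorithm:
  n^5 - 3n^4 - n^3 + 11n^2 - 12n + 4 = (n^2 - 6n + 17)(n^3 + 3n^2 - 4) + (-36n^2 - 36n + 72)
  n^3 + 3n^2 - 4 = (-(1/36)n - 1/18)(-36n^2 - 36n + 72) + (0)
Last nonzero remainder: -36n^2 - 36n + 72. Dividing through by -36 gives the monic gcd n^2 + n - 2.
Cancel n^2 + n - 2 from numerator and denominator to get the reduced form.

(n^3 - 4n^2 + 5n - 2)/(n + 2)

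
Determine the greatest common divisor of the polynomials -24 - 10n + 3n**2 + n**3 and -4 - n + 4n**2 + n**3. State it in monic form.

4 + n

Euclidean algorithm in ℚ[n]:
  n**3 + 3n**2 - 10n - 24 = (n**3 + 4n**2 - n - 4) + (-n**2 - 9n - 20)
  n**3 + 4n**2 - n - 4 = (-n + 5)(-n**2 - 9n - 20) + (24n + 96)
  -n**2 - 9n - 20 = (-(1/24)n - 5/24)(24n + 96) + (0)
Last nonzero remainder: 24n + 96. Dividing through by 24 gives the monic gcd n + 4.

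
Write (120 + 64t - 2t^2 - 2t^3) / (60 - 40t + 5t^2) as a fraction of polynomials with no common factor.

(-20 - 14t - 2t^2)/(-10 + 5t)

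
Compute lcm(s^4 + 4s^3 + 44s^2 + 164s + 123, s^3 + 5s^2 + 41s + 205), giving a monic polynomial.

Apply the Euclidean algorithm:
  s^4 + 4s^3 + 44s^2 + 164s + 123 = (s − 1)(s^3 + 5s^2 + 41s + 205) + (8s^2 + 328)
  s^3 + 5s^2 + 41s + 205 = ((1/8)s + 5/8)(8s^2 + 328) + (0)
Last nonzero remainder: 8s^2 + 328. Dividing through by 8 gives the monic gcd s^2 + 41.
Then lcm(f, g) = f·g / gcd(f, g); expanding and making the result monic gives the answer.

s^5 + 9s^4 + 64s^3 + 384s^2 + 943s + 615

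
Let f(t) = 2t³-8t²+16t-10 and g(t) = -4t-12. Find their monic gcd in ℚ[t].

Repeated division with remainder:
  2t³-8t²+16t-10 = (-(1/2)t²+(7/2)t-29/2)(-4t-12) + (-184)
  -4t-12 = ((1/46)t+3/46)(-184) + (0)
The last nonzero remainder is the constant -184, so the polynomials are coprime and gcd = 1.

1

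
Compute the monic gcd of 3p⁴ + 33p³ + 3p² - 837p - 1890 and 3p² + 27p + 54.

p² + 9p + 18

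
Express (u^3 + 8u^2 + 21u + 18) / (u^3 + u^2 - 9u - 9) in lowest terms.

(u^2 + 5u + 6)/(u^2 - 2u - 3)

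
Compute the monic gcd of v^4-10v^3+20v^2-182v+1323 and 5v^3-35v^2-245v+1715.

v^2-14v+49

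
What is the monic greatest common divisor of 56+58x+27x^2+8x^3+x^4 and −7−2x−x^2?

By polynomial division,
  x^4+8x^3+27x^2+58x+56 = (−x^2−6x−8)(−x^2−2x−7) + (0)
Last nonzero remainder: −x^2−2x−7. Dividing through by −1 gives the monic gcd x^2+2x+7.

7+2x+x^2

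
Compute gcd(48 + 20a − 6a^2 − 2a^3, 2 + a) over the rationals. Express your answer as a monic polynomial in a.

2 + a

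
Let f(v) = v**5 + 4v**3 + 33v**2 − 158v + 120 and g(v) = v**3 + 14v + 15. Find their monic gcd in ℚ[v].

Repeated division with remainder:
  v**5 + 4v**3 + 33v**2 − 158v + 120 = (v**2 − 10)(v**3 + 14v + 15) + (18v**2 − 18v + 270)
  v**3 + 14v + 15 = ((1/18)v + 1/18)(18v**2 − 18v + 270) + (0)
Last nonzero remainder: 18v**2 − 18v + 270. Dividing through by 18 gives the monic gcd v**2 − v + 15.

v**2 − v + 15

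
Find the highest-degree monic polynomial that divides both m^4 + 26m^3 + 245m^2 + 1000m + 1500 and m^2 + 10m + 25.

m^2 + 10m + 25

Repeated division with remainder:
  m^4 + 26m^3 + 245m^2 + 1000m + 1500 = (m^2 + 16m + 60)(m^2 + 10m + 25) + (0)
The last nonzero remainder m^2 + 10m + 25 is already monic.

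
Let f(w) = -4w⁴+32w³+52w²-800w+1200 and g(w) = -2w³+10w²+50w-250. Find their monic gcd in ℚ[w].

Apply the Euclidean algorithm:
  -4w⁴+32w³+52w²-800w+1200 = (2w-6)(-2w³+10w²+50w-250) + (12w²-300)
  -2w³+10w²+50w-250 = (-(1/6)w+5/6)(12w²-300) + (0)
Last nonzero remainder: 12w²-300. Dividing through by 12 gives the monic gcd w²-25.

w²-25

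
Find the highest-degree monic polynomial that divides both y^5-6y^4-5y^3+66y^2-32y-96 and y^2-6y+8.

y^2-6y+8

Apply the Euclidean algorithm:
  y^5-6y^4-5y^3+66y^2-32y-96 = (y^3-13y-12)(y^2-6y+8) + (0)
The last nonzero remainder y^2-6y+8 is already monic.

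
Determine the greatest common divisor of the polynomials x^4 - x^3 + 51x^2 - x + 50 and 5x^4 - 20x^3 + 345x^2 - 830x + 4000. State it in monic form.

x^2 - x + 50

Apply the Euclidean algorithm:
  x^4 - x^3 + 51x^2 - x + 50 = (1/5)(5x^4 - 20x^3 + 345x^2 - 830x + 4000) + (3x^3 - 18x^2 + 165x - 750)
  5x^4 - 20x^3 + 345x^2 - 830x + 4000 = ((5/3)x + 10/3)(3x^3 - 18x^2 + 165x - 750) + (130x^2 - 130x + 6500)
  3x^3 - 18x^2 + 165x - 750 = ((3/130)x - 3/26)(130x^2 - 130x + 6500) + (0)
Last nonzero remainder: 130x^2 - 130x + 6500. Dividing through by 130 gives the monic gcd x^2 - x + 50.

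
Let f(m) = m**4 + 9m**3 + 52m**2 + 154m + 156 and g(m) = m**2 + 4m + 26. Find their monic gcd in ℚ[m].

By polynomial division,
  m**4 + 9m**3 + 52m**2 + 154m + 156 = (m**2 + 5m + 6)(m**2 + 4m + 26) + (0)
The last nonzero remainder m**2 + 4m + 26 is already monic.

m**2 + 4m + 26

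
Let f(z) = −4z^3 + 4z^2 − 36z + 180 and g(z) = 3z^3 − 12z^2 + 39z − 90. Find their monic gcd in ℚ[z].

z − 3

Apply the Euclidean algorithm:
  −4z^3 + 4z^2 − 36z + 180 = (−4/3)(3z^3 − 12z^2 + 39z − 90) + (−12z^2 + 16z + 60)
  3z^3 − 12z^2 + 39z − 90 = (−(1/4)z + 2/3)(−12z^2 + 16z + 60) + ((130/3)z − 130)
  −12z^2 + 16z + 60 = (−(18/65)z − 6/13)((130/3)z − 130) + (0)
Last nonzero remainder: (130/3)z − 130. Dividing through by 130/3 gives the monic gcd z − 3.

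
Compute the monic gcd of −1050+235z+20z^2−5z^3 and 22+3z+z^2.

1

Apply the Euclidean algorithm:
  −5z^3+20z^2+235z−1050 = (−5z+35)(z^2+3z+22) + (240z−1820)
  z^2+3z+22 = ((1/240)z+127/2880)(240z−1820) + (14725/144)
  240z−1820 = ((6912/2945)z−52416/2945)(14725/144) + (0)
The last nonzero remainder is the constant 14725/144, so the polynomials are coprime and gcd = 1.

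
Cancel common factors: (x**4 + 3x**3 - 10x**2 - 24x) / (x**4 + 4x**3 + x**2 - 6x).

Apply the Euclidean algorithm:
  x**4 + 3x**3 - 10x**2 - 24x = (x**4 + 4x**3 + x**2 - 6x) + (-x**3 - 11x**2 - 18x)
  x**4 + 4x**3 + x**2 - 6x = (-x + 7)(-x**3 - 11x**2 - 18x) + (60x**2 + 120x)
  -x**3 - 11x**2 - 18x = (-(1/60)x - 3/20)(60x**2 + 120x) + (0)
Last nonzero remainder: 60x**2 + 120x. Dividing through by 60 gives the monic gcd x**2 + 2x.
Cancel x**2 + 2x from numerator and denominator to get the reduced form.

(x**2 + x - 12)/(x**2 + 2x - 3)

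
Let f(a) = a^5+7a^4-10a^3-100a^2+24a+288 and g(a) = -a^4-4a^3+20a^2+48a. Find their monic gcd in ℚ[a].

Apply the Euclidean algorithm:
  a^5+7a^4-10a^3-100a^2+24a+288 = (-a-3)(-a^4-4a^3+20a^2+48a) + (-2a^3+8a^2+168a+288)
  -a^4-4a^3+20a^2+48a = ((1/2)a+4)(-2a^3+8a^2+168a+288) + (-96a^2-768a-1152)
  -2a^3+8a^2+168a+288 = ((1/48)a-1/4)(-96a^2-768a-1152) + (0)
Last nonzero remainder: -96a^2-768a-1152. Dividing through by -96 gives the monic gcd a^2+8a+12.

a^2+8a+12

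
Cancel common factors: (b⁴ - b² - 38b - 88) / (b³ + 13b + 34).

By polynomial division,
  b⁴ - b² - 38b - 88 = (b)(b³ + 13b + 34) + (-14b² - 72b - 88)
  b³ + 13b + 34 = (-(1/14)b + 18/49)(-14b² - 72b - 88) + ((1625/49)b + 3250/49)
  -14b² - 72b - 88 = (-(686/1625)b - 2156/1625)((1625/49)b + 3250/49) + (0)
Last nonzero remainder: (1625/49)b + 3250/49. Dividing through by 1625/49 gives the monic gcd b + 2.
Cancel b + 2 from numerator and denominator to get the reduced form.

(b³ - 2b² + 3b - 44)/(b² - 2b + 17)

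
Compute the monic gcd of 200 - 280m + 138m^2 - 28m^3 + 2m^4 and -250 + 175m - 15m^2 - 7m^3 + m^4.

-50 + 45m - 12m^2 + m^3

Euclidean algorithm in ℚ[m]:
  2m^4 - 28m^3 + 138m^2 - 280m + 200 = (2)(m^4 - 7m^3 - 15m^2 + 175m - 250) + (-14m^3 + 168m^2 - 630m + 700)
  m^4 - 7m^3 - 15m^2 + 175m - 250 = (-(1/14)m - 5/14)(-14m^3 + 168m^2 - 630m + 700) + (0)
Last nonzero remainder: -14m^3 + 168m^2 - 630m + 700. Dividing through by -14 gives the monic gcd m^3 - 12m^2 + 45m - 50.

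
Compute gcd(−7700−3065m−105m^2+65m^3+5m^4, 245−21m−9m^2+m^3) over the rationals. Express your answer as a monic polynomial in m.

−35−2m+m^2

Apply the Euclidean algorithm:
  5m^4+65m^3−105m^2−3065m−7700 = (5m+110)(m^3−9m^2−21m+245) + (990m^2−1980m−34650)
  m^3−9m^2−21m+245 = ((1/990)m−7/990)(990m^2−1980m−34650) + (0)
Last nonzero remainder: 990m^2−1980m−34650. Dividing through by 990 gives the monic gcd m^2−2m−35.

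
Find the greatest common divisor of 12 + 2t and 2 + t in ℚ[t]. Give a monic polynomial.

Apply the Euclidean algorithm:
  2t + 12 = (2)(t + 2) + (8)
  t + 2 = ((1/8)t + 1/4)(8) + (0)
The last nonzero remainder is the constant 8, so the polynomials are coprime and gcd = 1.

1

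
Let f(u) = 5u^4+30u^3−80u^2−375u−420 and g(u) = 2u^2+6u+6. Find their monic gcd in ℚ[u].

u^2+3u+3

Repeated division with remainder:
  5u^4+30u^3−80u^2−375u−420 = ((5/2)u^2+(15/2)u−70)(2u^2+6u+6) + (0)
Last nonzero remainder: 2u^2+6u+6. Dividing through by 2 gives the monic gcd u^2+3u+3.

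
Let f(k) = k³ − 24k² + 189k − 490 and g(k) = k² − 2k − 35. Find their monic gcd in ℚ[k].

Repeated division with remainder:
  k³ − 24k² + 189k − 490 = (k − 22)(k² − 2k − 35) + (180k − 1260)
  k² − 2k − 35 = ((1/180)k + 1/36)(180k − 1260) + (0)
Last nonzero remainder: 180k − 1260. Dividing through by 180 gives the monic gcd k − 7.

k − 7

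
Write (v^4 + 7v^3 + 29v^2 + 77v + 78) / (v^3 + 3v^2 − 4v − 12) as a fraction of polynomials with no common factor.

(v^2 + 2v + 13)/(v − 2)

By polynomial division,
  v^4 + 7v^3 + 29v^2 + 77v + 78 = (v + 4)(v^3 + 3v^2 − 4v − 12) + (21v^2 + 105v + 126)
  v^3 + 3v^2 − 4v − 12 = ((1/21)v − 2/21)(21v^2 + 105v + 126) + (0)
Last nonzero remainder: 21v^2 + 105v + 126. Dividing through by 21 gives the monic gcd v^2 + 5v + 6.
Cancel v^2 + 5v + 6 from numerator and denominator to get the reduced form.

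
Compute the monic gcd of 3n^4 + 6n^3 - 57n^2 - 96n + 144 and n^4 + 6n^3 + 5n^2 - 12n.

n^3 + 6n^2 + 5n - 12

Euclidean algorithm in ℚ[n]:
  3n^4 + 6n^3 - 57n^2 - 96n + 144 = (3)(n^4 + 6n^3 + 5n^2 - 12n) + (-12n^3 - 72n^2 - 60n + 144)
  n^4 + 6n^3 + 5n^2 - 12n = (-(1/12)n)(-12n^3 - 72n^2 - 60n + 144) + (0)
Last nonzero remainder: -12n^3 - 72n^2 - 60n + 144. Dividing through by -12 gives the monic gcd n^3 + 6n^2 + 5n - 12.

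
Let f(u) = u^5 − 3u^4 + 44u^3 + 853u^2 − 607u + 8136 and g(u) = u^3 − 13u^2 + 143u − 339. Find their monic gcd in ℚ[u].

By polynomial division,
  u^5 − 3u^4 + 44u^3 + 853u^2 − 607u + 8136 = (u^2 + 10u + 31)(u^3 − 13u^2 + 143u − 339) + (165u^2 − 1650u + 18645)
  u^3 − 13u^2 + 143u − 339 = ((1/165)u − 1/55)(165u^2 − 1650u + 18645) + (0)
Last nonzero remainder: 165u^2 − 1650u + 18645. Dividing through by 165 gives the monic gcd u^2 − 10u + 113.

u^2 − 10u + 113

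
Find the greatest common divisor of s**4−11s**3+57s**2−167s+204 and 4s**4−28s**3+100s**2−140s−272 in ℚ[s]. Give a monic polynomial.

s**3−8s**2+33s−68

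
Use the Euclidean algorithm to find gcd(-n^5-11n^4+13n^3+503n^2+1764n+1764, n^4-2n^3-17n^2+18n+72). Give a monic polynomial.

n^2+5n+6

Apply the Euclidean algorithm:
  -n^5-11n^4+13n^3+503n^2+1764n+1764 = (-n-13)(n^4-2n^3-17n^2+18n+72) + (-30n^3+300n^2+2070n+2700)
  n^4-2n^3-17n^2+18n+72 = (-(1/30)n-4/15)(-30n^3+300n^2+2070n+2700) + (132n^2+660n+792)
  -30n^3+300n^2+2070n+2700 = (-(5/22)n+75/22)(132n^2+660n+792) + (0)
Last nonzero remainder: 132n^2+660n+792. Dividing through by 132 gives the monic gcd n^2+5n+6.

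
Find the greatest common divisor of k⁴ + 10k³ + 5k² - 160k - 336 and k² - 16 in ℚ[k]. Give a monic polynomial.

k² - 16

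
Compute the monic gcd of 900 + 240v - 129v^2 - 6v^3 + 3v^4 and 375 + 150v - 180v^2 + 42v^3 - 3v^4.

25 - 10v + v^2

Apply the Euclidean algorithm:
  3v^4 - 6v^3 - 129v^2 + 240v + 900 = (-1)(-3v^4 + 42v^3 - 180v^2 + 150v + 375) + (36v^3 - 309v^2 + 390v + 1275)
  -3v^4 + 42v^3 - 180v^2 + 150v + 375 = (-(1/12)v + 65/144)(36v^3 - 309v^2 + 390v + 1275) + (-(385/48)v^2 + (1925/24)v - 9625/48)
  36v^3 - 309v^2 + 390v + 1275 = (-(1728/385)v - 2448/385)(-(385/48)v^2 + (1925/24)v - 9625/48) + (0)
Last nonzero remainder: -(385/48)v^2 + (1925/24)v - 9625/48. Dividing through by -385/48 gives the monic gcd v^2 - 10v + 25.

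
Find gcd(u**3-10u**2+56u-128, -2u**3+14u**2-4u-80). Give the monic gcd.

Euclidean algorithm in ℚ[u]:
  u**3-10u**2+56u-128 = (-1/2)(-2u**3+14u**2-4u-80) + (-3u**2+54u-168)
  -2u**3+14u**2-4u-80 = ((2/3)u+22/3)(-3u**2+54u-168) + (-288u+1152)
  -3u**2+54u-168 = ((1/96)u-7/48)(-288u+1152) + (0)
Last nonzero remainder: -288u+1152. Dividing through by -288 gives the monic gcd u-4.

u-4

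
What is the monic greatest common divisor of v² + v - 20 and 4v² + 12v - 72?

1

By polynomial division,
  v² + v - 20 = (1/4)(4v² + 12v - 72) + (-2v - 2)
  4v² + 12v - 72 = (-2v - 4)(-2v - 2) + (-80)
  -2v - 2 = ((1/40)v + 1/40)(-80) + (0)
The last nonzero remainder is the constant -80, so the polynomials are coprime and gcd = 1.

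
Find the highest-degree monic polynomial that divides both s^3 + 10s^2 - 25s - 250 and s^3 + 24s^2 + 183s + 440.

s + 5

Repeated division with remainder:
  s^3 + 10s^2 - 25s - 250 = (s^3 + 24s^2 + 183s + 440) + (-14s^2 - 208s - 690)
  s^3 + 24s^2 + 183s + 440 = (-(1/14)s - 32/49)(-14s^2 - 208s - 690) + (-(104/49)s - 520/49)
  -14s^2 - 208s - 690 = ((343/52)s + 3381/52)(-(104/49)s - 520/49) + (0)
Last nonzero remainder: -(104/49)s - 520/49. Dividing through by -104/49 gives the monic gcd s + 5.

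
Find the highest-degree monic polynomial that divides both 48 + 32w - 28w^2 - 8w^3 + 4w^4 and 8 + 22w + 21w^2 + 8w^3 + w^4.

By polynomial division,
  4w^4 - 8w^3 - 28w^2 + 32w + 48 = (4)(w^4 + 8w^3 + 21w^2 + 22w + 8) + (-40w^3 - 112w^2 - 56w + 16)
  w^4 + 8w^3 + 21w^2 + 22w + 8 = (-(1/40)w - 13/100)(-40w^3 - 112w^2 - 56w + 16) + ((126/25)w^2 + (378/25)w + 252/25)
  -40w^3 - 112w^2 - 56w + 16 = (-(500/63)w + 100/63)((126/25)w^2 + (378/25)w + 252/25) + (0)
Last nonzero remainder: (126/25)w^2 + (378/25)w + 252/25. Dividing through by 126/25 gives the monic gcd w^2 + 3w + 2.

2 + 3w + w^2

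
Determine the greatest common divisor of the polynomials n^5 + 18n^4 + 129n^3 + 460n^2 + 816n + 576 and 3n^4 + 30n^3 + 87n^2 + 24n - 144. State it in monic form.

Euclidean algorithm in ℚ[n]:
  n^5 + 18n^4 + 129n^3 + 460n^2 + 816n + 576 = ((1/3)n + 8/3)(3n^4 + 30n^3 + 87n^2 + 24n - 144) + (20n^3 + 220n^2 + 800n + 960)
  3n^4 + 30n^3 + 87n^2 + 24n - 144 = ((3/20)n - 3/20)(20n^3 + 220n^2 + 800n + 960) + (0)
Last nonzero remainder: 20n^3 + 220n^2 + 800n + 960. Dividing through by 20 gives the monic gcd n^3 + 11n^2 + 40n + 48.

n^3 + 11n^2 + 40n + 48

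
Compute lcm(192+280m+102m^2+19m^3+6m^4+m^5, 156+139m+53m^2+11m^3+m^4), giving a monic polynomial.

2496+4408m+2638m^2+935m^3+256m^4+56m^5+10m^6+m^7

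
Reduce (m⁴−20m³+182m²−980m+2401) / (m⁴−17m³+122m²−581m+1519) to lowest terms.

Repeated division with remainder:
  m⁴−20m³+182m²−980m+2401 = (m⁴−17m³+122m²−581m+1519) + (−3m³+60m²−399m+882)
  m⁴−17m³+122m²−581m+1519 = (−(1/3)m−1)(−3m³+60m²−399m+882) + (49m²−686m+2401)
  −3m³+60m²−399m+882 = (−(3/49)m+18/49)(49m²−686m+2401) + (0)
Last nonzero remainder: 49m²−686m+2401. Dividing through by 49 gives the monic gcd m²−14m+49.
Cancel m²−14m+49 from numerator and denominator to get the reduced form.

(m²−6m+49)/(m²−3m+31)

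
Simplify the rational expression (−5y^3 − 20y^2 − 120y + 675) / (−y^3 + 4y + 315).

(5y − 15)/(y − 7)

Apply the Euclidean algorithm:
  −5y^3 − 20y^2 − 120y + 675 = (5)(−y^3 + 4y + 315) + (−20y^2 − 140y − 900)
  −y^3 + 4y + 315 = ((1/20)y − 7/20)(−20y^2 − 140y − 900) + (0)
Last nonzero remainder: −20y^2 − 140y − 900. Dividing through by −20 gives the monic gcd y^2 + 7y + 45.
Cancel y^2 + 7y + 45 from numerator and denominator to get the reduced form.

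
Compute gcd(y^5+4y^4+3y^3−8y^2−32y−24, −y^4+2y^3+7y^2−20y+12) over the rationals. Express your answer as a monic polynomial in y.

y^2+y−6

Repeated division with remainder:
  y^5+4y^4+3y^3−8y^2−32y−24 = (−y−6)(−y^4+2y^3+7y^2−20y+12) + (22y^3+14y^2−140y+48)
  −y^4+2y^3+7y^2−20y+12 = (−(1/22)y+29/242)(22y^3+14y^2−140y+48) + (−(126/121)y^2−(126/121)y+756/121)
  22y^3+14y^2−140y+48 = (−(1331/63)y+484/63)(−(126/121)y^2−(126/121)y+756/121) + (0)
Last nonzero remainder: −(126/121)y^2−(126/121)y+756/121. Dividing through by −126/121 gives the monic gcd y^2+y−6.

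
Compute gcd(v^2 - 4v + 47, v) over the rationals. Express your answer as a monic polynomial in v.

By polynomial division,
  v^2 - 4v + 47 = (v - 4)(v) + (47)
  v = ((1/47)v)(47) + (0)
The last nonzero remainder is the constant 47, so the polynomials are coprime and gcd = 1.

1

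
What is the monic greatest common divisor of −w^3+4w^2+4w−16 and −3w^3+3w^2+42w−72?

w−2

Repeated division with remainder:
  −w^3+4w^2+4w−16 = (1/3)(−3w^3+3w^2+42w−72) + (3w^2−10w+8)
  −3w^3+3w^2+42w−72 = (−w−7/3)(3w^2−10w+8) + ((80/3)w−160/3)
  3w^2−10w+8 = ((9/80)w−3/20)((80/3)w−160/3) + (0)
Last nonzero remainder: (80/3)w−160/3. Dividing through by 80/3 gives the monic gcd w−2.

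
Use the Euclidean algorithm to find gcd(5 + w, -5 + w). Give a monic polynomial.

By polynomial division,
  w + 5 = (w - 5) + (10)
  w - 5 = ((1/10)w - 1/2)(10) + (0)
The last nonzero remainder is the constant 10, so the polynomials are coprime and gcd = 1.

1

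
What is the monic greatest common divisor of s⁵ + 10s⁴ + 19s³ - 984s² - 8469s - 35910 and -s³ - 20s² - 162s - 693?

Repeated division with remainder:
  s⁵ + 10s⁴ + 19s³ - 984s² - 8469s - 35910 = (-s² + 10s - 57)(-s³ - 20s² - 162s - 693) + (-1197s² - 10773s - 75411)
  -s³ - 20s² - 162s - 693 = ((1/1197)s + 11/1197)(-1197s² - 10773s - 75411) + (0)
Last nonzero remainder: -1197s² - 10773s - 75411. Dividing through by -1197 gives the monic gcd s² + 9s + 63.

s² + 9s + 63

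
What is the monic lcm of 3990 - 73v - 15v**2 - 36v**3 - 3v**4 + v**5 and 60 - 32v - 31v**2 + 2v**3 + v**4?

Repeated division with remainder:
  v**5 - 3v**4 - 36v**3 - 15v**2 - 73v + 3990 = (v - 5)(v**4 + 2v**3 - 31v**2 - 32v + 60) + (5v**3 - 138v**2 - 293v + 4290)
  v**4 + 2v**3 - 31v**2 - 32v + 60 = ((1/5)v + 148/25)(5v**3 - 138v**2 - 293v + 4290) + ((21114/25)v**2 + (21114/25)v - 126684/5)
  5v**3 - 138v**2 - 293v + 4290 = ((125/21114)v - 3575/21114)((21114/25)v**2 + (21114/25)v - 126684/5) + (0)
Last nonzero remainder: (21114/25)v**2 + (21114/25)v - 126684/5. Dividing through by 21114/25 gives the monic gcd v**2 + v - 30.
Then lcm(f, g) = f·g / gcd(f, g); expanding and making the result monic gives the answer.

-7980 + 4136v + 3947v**2 - 16v**3 - 45v**4 - 41v**5 - 2v**6 + v**7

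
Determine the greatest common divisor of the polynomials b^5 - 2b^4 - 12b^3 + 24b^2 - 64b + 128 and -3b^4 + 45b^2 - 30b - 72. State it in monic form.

By polynomial division,
  b^5 - 2b^4 - 12b^3 + 24b^2 - 64b + 128 = (-(1/3)b + 2/3)(-3b^4 + 45b^2 - 30b - 72) + (3b^3 - 16b^2 - 68b + 176)
  -3b^4 + 45b^2 - 30b - 72 = (-b - 16/3)(3b^3 - 16b^2 - 68b + 176) + (-(325/3)b^2 - (650/3)b + 2600/3)
  3b^3 - 16b^2 - 68b + 176 = (-(9/325)b + 66/325)(-(325/3)b^2 - (650/3)b + 2600/3) + (0)
Last nonzero remainder: -(325/3)b^2 - (650/3)b + 2600/3. Dividing through by -325/3 gives the monic gcd b^2 + 2b - 8.

b^2 + 2b - 8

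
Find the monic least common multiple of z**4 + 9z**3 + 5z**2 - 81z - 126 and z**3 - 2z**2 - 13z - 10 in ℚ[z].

Apply the Euclidean algorithm:
  z**4 + 9z**3 + 5z**2 - 81z - 126 = (z + 11)(z**3 - 2z**2 - 13z - 10) + (40z**2 + 72z - 16)
  z**3 - 2z**2 - 13z - 10 = ((1/40)z - 19/200)(40z**2 + 72z - 16) + (-(144/25)z - 288/25)
  40z**2 + 72z - 16 = (-(125/18)z + 25/18)(-(144/25)z - 288/25) + (0)
Last nonzero remainder: -(144/25)z - 288/25. Dividing through by -144/25 gives the monic gcd z + 2.
Then lcm(f, g) = f·g / gcd(f, g); expanding and making the result monic gives the answer.

z**6 + 5z**5 - 36z**4 - 146z**3 + 173z**2 + 909z + 630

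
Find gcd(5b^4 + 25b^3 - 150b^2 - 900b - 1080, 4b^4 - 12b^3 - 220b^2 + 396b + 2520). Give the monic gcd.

Apply the Euclidean algorithm:
  5b^4 + 25b^3 - 150b^2 - 900b - 1080 = (5/4)(4b^4 - 12b^3 - 220b^2 + 396b + 2520) + (40b^3 + 125b^2 - 1395b - 4230)
  4b^4 - 12b^3 - 220b^2 + 396b + 2520 = ((1/10)b - 49/80)(40b^3 + 125b^2 - 1395b - 4230) + (-(63/16)b^2 - (567/16)b - 567/8)
  40b^3 + 125b^2 - 1395b - 4230 = (-(640/63)b + 3760/63)(-(63/16)b^2 - (567/16)b - 567/8) + (0)
Last nonzero remainder: -(63/16)b^2 - (567/16)b - 567/8. Dividing through by -63/16 gives the monic gcd b^2 + 9b + 18.

b^2 + 9b + 18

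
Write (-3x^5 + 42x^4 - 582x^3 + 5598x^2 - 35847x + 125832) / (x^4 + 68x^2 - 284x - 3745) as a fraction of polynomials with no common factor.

Euclidean algorithm in ℚ[x]:
  -3x^5 + 42x^4 - 582x^3 + 5598x^2 - 35847x + 125832 = (-3x + 42)(x^4 + 68x^2 - 284x - 3745) + (-378x^3 + 1890x^2 - 35154x + 283122)
  x^4 + 68x^2 - 284x - 3745 = (-(1/378)x - 5/378)(-378x^3 + 1890x^2 - 35154x + 283122) + (0)
Last nonzero remainder: -378x^3 + 1890x^2 - 35154x + 283122. Dividing through by -378 gives the monic gcd x^3 - 5x^2 + 93x - 749.
Cancel x^3 - 5x^2 + 93x - 749 from numerator and denominator to get the reduced form.

(-3x^2 + 27x - 168)/(x + 5)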